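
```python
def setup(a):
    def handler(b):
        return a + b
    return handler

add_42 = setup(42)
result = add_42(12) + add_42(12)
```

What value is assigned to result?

Step 1: add_42 captures a = 42.
Step 2: add_42(12) = 42 + 12 = 54, called twice.
Step 3: result = 54 + 54 = 108

The answer is 108.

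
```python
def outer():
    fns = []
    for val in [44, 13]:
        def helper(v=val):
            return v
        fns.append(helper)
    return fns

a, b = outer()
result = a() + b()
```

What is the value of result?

Step 1: Default argument v=val captures val at each iteration.
Step 2: a() returns 44 (captured at first iteration), b() returns 13 (captured at second).
Step 3: result = 44 + 13 = 57

The answer is 57.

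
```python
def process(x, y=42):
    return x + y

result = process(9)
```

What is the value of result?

Step 1: process(9) uses default y = 42.
Step 2: Returns 9 + 42 = 51.
Step 3: result = 51

The answer is 51.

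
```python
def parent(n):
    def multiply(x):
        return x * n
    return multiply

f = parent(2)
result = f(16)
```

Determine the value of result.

Step 1: parent(2) returns multiply closure with n = 2.
Step 2: f(16) computes 16 * 2 = 32.
Step 3: result = 32

The answer is 32.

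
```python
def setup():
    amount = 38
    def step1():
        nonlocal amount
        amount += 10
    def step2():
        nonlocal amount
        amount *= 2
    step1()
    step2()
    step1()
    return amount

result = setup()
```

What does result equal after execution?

Step 1: amount = 38.
Step 2: step1(): amount = 38 + 10 = 48.
Step 3: step2(): amount = 48 * 2 = 96.
Step 4: step1(): amount = 96 + 10 = 106. result = 106

The answer is 106.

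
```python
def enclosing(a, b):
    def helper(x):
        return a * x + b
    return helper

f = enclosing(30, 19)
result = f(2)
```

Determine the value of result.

Step 1: enclosing(30, 19) captures a = 30, b = 19.
Step 2: f(2) computes 30 * 2 + 19 = 79.
Step 3: result = 79

The answer is 79.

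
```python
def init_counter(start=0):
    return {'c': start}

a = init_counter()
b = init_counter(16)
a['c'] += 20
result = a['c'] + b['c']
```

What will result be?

Step 1: init_counter() returns a new dict each call (immutable default 0).
Step 2: a = {'c': 0}, b = {'c': 16}.
Step 3: a['c'] += 20 = 20. result = 20 + 16 = 36

The answer is 36.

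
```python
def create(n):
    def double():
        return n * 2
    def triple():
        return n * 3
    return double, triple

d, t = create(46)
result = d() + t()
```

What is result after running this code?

Step 1: Both closures capture the same n = 46.
Step 2: d() = 46 * 2 = 92, t() = 46 * 3 = 138.
Step 3: result = 92 + 138 = 230

The answer is 230.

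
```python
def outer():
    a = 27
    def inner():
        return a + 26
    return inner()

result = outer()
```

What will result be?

Step 1: outer() defines a = 27.
Step 2: inner() reads a = 27 from enclosing scope, returns 27 + 26 = 53.
Step 3: result = 53

The answer is 53.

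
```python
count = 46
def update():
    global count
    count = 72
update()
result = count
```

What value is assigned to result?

Step 1: count = 46 globally.
Step 2: update() declares global count and sets it to 72.
Step 3: After update(), global count = 72. result = 72

The answer is 72.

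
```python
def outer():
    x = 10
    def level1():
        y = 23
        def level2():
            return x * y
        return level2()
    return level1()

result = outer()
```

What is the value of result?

Step 1: x = 10 in outer. y = 23 in level1.
Step 2: level2() reads x = 10 and y = 23 from enclosing scopes.
Step 3: result = 10 * 23 = 230

The answer is 230.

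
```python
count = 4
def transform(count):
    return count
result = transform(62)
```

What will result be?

Step 1: Global count = 4.
Step 2: transform(62) takes parameter count = 62, which shadows the global.
Step 3: result = 62

The answer is 62.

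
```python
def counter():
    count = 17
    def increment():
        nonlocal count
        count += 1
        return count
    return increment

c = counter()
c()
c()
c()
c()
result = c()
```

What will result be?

Step 1: counter() creates closure with count = 17.
Step 2: Each c() call increments count via nonlocal. After 5 calls: 17 + 5 = 22.
Step 3: result = 22

The answer is 22.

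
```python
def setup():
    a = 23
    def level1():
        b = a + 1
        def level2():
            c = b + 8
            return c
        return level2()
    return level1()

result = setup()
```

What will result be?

Step 1: a = 23. b = a + 1 = 24.
Step 2: c = b + 8 = 24 + 8 = 32.
Step 3: result = 32

The answer is 32.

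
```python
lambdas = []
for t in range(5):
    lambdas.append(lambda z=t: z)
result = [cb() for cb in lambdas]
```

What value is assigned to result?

Step 1: Default arg z=t captures t at each iteration.
Step 2: Each lambda has its own default: 0, 1, ..., 4.
Step 3: result = [0, 1, 2, 3, 4]

The answer is [0, 1, 2, 3, 4].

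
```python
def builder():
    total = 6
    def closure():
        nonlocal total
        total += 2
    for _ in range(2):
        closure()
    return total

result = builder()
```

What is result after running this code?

Step 1: total = 6.
Step 2: closure() is called 2 times in a loop, each adding 2 via nonlocal.
Step 3: total = 6 + 2 * 2 = 10

The answer is 10.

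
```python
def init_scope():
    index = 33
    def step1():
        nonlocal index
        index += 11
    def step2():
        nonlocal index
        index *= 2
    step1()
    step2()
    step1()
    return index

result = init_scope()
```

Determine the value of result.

Step 1: index = 33.
Step 2: step1(): index = 33 + 11 = 44.
Step 3: step2(): index = 44 * 2 = 88.
Step 4: step1(): index = 88 + 11 = 99. result = 99

The answer is 99.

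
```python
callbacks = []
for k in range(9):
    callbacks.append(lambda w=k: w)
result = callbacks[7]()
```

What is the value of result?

Step 1: Default argument w=k captures k's value at each iteration.
Step 2: callbacks[7] captured w = 7 when k was 7.
Step 3: result = 7

The answer is 7.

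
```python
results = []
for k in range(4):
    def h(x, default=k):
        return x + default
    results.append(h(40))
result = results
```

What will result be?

Step 1: Default argument default=k is evaluated at function definition time.
Step 2: Each iteration creates h with default = current k value.
Step 3: h(40) returns 40 + default. results = [40, 41, 42, 43]

The answer is [40, 41, 42, 43].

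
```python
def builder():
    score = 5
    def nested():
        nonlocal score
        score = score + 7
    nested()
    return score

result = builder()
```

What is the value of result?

Step 1: builder() sets score = 5.
Step 2: nested() uses nonlocal to modify score in builder's scope: score = 5 + 7 = 12.
Step 3: builder() returns the modified score = 12

The answer is 12.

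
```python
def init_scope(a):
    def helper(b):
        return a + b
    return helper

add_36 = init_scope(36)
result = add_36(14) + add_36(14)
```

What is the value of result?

Step 1: add_36 captures a = 36.
Step 2: add_36(14) = 36 + 14 = 50, called twice.
Step 3: result = 50 + 50 = 100

The answer is 100.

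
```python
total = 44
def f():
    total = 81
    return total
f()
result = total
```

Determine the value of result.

Step 1: Global total = 44.
Step 2: f() creates local total = 81 (shadow, not modification).
Step 3: After f() returns, global total is unchanged. result = 44

The answer is 44.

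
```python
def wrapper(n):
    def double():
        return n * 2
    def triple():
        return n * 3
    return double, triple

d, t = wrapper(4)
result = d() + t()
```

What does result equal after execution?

Step 1: Both closures capture the same n = 4.
Step 2: d() = 4 * 2 = 8, t() = 4 * 3 = 12.
Step 3: result = 8 + 12 = 20

The answer is 20.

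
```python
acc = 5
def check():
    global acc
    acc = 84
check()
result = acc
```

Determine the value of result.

Step 1: acc = 5 globally.
Step 2: check() declares global acc and sets it to 84.
Step 3: After check(), global acc = 84. result = 84

The answer is 84.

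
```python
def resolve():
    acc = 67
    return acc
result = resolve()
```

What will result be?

Step 1: resolve() defines acc = 67 in its local scope.
Step 2: return acc finds the local variable acc = 67.
Step 3: result = 67

The answer is 67.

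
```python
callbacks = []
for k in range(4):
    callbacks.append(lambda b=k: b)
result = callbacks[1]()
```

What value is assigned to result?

Step 1: Default argument b=k captures k's value at each iteration.
Step 2: callbacks[1] captured b = 1 when k was 1.
Step 3: result = 1

The answer is 1.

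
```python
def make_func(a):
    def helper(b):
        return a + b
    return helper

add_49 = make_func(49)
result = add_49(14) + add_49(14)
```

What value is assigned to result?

Step 1: add_49 captures a = 49.
Step 2: add_49(14) = 49 + 14 = 63, called twice.
Step 3: result = 63 + 63 = 126

The answer is 126.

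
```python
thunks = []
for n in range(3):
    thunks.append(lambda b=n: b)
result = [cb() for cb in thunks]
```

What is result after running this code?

Step 1: Default arg b=n captures n at each iteration.
Step 2: Each lambda has its own default: 0, 1, ..., 2.
Step 3: result = [0, 1, 2]

The answer is [0, 1, 2].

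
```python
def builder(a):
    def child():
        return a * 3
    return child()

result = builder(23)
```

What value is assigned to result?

Step 1: builder(23) binds parameter a = 23.
Step 2: child() accesses a = 23 from enclosing scope.
Step 3: result = 23 * 3 = 69

The answer is 69.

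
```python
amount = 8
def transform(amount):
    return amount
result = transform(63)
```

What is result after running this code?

Step 1: Global amount = 8.
Step 2: transform(63) takes parameter amount = 63, which shadows the global.
Step 3: result = 63

The answer is 63.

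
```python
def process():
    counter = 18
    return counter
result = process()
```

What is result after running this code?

Step 1: process() defines counter = 18 in its local scope.
Step 2: return counter finds the local variable counter = 18.
Step 3: result = 18

The answer is 18.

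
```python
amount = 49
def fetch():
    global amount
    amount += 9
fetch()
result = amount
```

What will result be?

Step 1: amount = 49 globally.
Step 2: fetch() modifies global amount: amount += 9 = 58.
Step 3: result = 58

The answer is 58.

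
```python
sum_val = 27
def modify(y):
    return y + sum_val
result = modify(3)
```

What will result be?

Step 1: sum_val = 27 is defined globally.
Step 2: modify(3) uses parameter y = 3 and looks up sum_val from global scope = 27.
Step 3: result = 3 + 27 = 30

The answer is 30.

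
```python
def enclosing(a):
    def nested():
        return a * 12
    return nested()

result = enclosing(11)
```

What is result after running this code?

Step 1: enclosing(11) binds parameter a = 11.
Step 2: nested() accesses a = 11 from enclosing scope.
Step 3: result = 11 * 12 = 132

The answer is 132.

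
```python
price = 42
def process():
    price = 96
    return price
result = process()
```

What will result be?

Step 1: Global price = 42.
Step 2: process() creates local price = 96, shadowing the global.
Step 3: Returns local price = 96. result = 96

The answer is 96.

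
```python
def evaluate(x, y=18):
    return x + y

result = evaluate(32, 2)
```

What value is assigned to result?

Step 1: evaluate(32, 2) overrides default y with 2.
Step 2: Returns 32 + 2 = 34.
Step 3: result = 34

The answer is 34.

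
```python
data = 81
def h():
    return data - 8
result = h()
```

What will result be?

Step 1: data = 81 is defined globally.
Step 2: h() looks up data from global scope = 81, then computes 81 - 8 = 73.
Step 3: result = 73

The answer is 73.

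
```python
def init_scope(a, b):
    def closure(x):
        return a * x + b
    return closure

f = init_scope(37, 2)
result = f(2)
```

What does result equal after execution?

Step 1: init_scope(37, 2) captures a = 37, b = 2.
Step 2: f(2) computes 37 * 2 + 2 = 76.
Step 3: result = 76

The answer is 76.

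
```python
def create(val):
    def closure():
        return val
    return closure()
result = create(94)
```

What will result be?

Step 1: create(94) binds parameter val = 94.
Step 2: closure() looks up val in enclosing scope and finds the parameter val = 94.
Step 3: result = 94

The answer is 94.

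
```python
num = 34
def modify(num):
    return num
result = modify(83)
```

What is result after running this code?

Step 1: Global num = 34.
Step 2: modify(83) takes parameter num = 83, which shadows the global.
Step 3: result = 83

The answer is 83.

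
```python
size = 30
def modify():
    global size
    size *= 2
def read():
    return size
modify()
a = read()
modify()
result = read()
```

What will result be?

Step 1: size = 30.
Step 2: First modify(): size = 30 * 2 = 60.
Step 3: Second modify(): size = 60 * 2 = 120.
Step 4: read() returns 120

The answer is 120.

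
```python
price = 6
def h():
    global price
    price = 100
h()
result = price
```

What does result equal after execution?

Step 1: price = 6 globally.
Step 2: h() declares global price and sets it to 100.
Step 3: After h(), global price = 100. result = 100

The answer is 100.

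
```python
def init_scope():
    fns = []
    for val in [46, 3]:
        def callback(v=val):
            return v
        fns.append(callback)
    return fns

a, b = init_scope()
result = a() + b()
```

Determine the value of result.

Step 1: Default argument v=val captures val at each iteration.
Step 2: a() returns 46 (captured at first iteration), b() returns 3 (captured at second).
Step 3: result = 46 + 3 = 49

The answer is 49.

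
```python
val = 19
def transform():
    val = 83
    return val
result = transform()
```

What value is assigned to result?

Step 1: Global val = 19.
Step 2: transform() creates local val = 83, shadowing the global.
Step 3: Returns local val = 83. result = 83

The answer is 83.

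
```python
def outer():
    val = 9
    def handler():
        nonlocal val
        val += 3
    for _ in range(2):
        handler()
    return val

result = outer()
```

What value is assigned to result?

Step 1: val = 9.
Step 2: handler() is called 2 times in a loop, each adding 3 via nonlocal.
Step 3: val = 9 + 3 * 2 = 15

The answer is 15.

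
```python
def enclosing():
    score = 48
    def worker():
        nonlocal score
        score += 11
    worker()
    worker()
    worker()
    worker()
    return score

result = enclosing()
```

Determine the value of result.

Step 1: score starts at 48.
Step 2: worker() is called 4 times, each adding 11.
Step 3: score = 48 + 11 * 4 = 92

The answer is 92.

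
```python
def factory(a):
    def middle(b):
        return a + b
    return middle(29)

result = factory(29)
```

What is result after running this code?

Step 1: factory(29) passes a = 29.
Step 2: middle(29) has b = 29, reads a = 29 from enclosing.
Step 3: result = 29 + 29 = 58

The answer is 58.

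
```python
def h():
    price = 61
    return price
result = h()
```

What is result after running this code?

Step 1: h() defines price = 61 in its local scope.
Step 2: return price finds the local variable price = 61.
Step 3: result = 61

The answer is 61.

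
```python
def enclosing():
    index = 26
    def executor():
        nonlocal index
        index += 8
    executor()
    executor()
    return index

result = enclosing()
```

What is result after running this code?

Step 1: index starts at 26.
Step 2: executor() is called 2 times, each adding 8.
Step 3: index = 26 + 8 * 2 = 42

The answer is 42.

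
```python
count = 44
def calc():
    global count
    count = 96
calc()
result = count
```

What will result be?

Step 1: count = 44 globally.
Step 2: calc() declares global count and sets it to 96.
Step 3: After calc(), global count = 96. result = 96

The answer is 96.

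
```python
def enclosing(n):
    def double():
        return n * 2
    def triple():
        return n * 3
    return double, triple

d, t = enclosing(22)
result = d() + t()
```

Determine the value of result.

Step 1: Both closures capture the same n = 22.
Step 2: d() = 22 * 2 = 44, t() = 22 * 3 = 66.
Step 3: result = 44 + 66 = 110

The answer is 110.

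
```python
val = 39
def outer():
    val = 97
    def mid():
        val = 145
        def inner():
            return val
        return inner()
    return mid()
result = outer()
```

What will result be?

Step 1: Three levels of shadowing: global 39, outer 97, mid 145.
Step 2: inner() finds val = 145 in enclosing mid() scope.
Step 3: result = 145

The answer is 145.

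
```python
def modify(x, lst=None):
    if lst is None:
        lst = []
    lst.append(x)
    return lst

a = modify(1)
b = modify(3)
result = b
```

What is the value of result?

Step 1: None default with guard creates a NEW list each call.
Step 2: a = [1] (fresh list). b = [3] (another fresh list).
Step 3: result = [3] (this is the fix for mutable default)

The answer is [3].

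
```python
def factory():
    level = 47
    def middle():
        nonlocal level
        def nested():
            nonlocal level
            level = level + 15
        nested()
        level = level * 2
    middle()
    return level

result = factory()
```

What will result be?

Step 1: level = 47.
Step 2: nested() adds 15: level = 47 + 15 = 62.
Step 3: middle() doubles: level = 62 * 2 = 124.
Step 4: result = 124

The answer is 124.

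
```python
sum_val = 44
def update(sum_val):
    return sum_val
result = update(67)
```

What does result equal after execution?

Step 1: Global sum_val = 44.
Step 2: update(67) takes parameter sum_val = 67, which shadows the global.
Step 3: result = 67

The answer is 67.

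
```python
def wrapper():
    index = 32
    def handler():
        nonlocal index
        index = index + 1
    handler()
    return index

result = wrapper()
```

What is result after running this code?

Step 1: wrapper() sets index = 32.
Step 2: handler() uses nonlocal to modify index in wrapper's scope: index = 32 + 1 = 33.
Step 3: wrapper() returns the modified index = 33

The answer is 33.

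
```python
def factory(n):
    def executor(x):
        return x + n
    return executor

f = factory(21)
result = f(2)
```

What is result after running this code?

Step 1: factory(21) creates a closure that captures n = 21.
Step 2: f(2) calls the closure with x = 2, returning 2 + 21 = 23.
Step 3: result = 23

The answer is 23.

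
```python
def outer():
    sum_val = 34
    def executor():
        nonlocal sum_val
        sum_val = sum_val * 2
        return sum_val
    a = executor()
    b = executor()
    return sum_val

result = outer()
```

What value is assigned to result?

Step 1: sum_val starts at 34.
Step 2: First executor(): sum_val = 34 * 2 = 68.
Step 3: Second executor(): sum_val = 68 * 2 = 136.
Step 4: result = 136

The answer is 136.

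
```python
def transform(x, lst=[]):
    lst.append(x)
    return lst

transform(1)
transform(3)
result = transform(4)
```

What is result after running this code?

Step 1: Mutable default argument gotcha! The list [] is created once.
Step 2: Each call appends to the SAME list: [1], [1, 3], [1, 3, 4].
Step 3: result = [1, 3, 4]

The answer is [1, 3, 4].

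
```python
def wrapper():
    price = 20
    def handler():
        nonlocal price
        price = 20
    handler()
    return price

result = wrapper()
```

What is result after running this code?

Step 1: wrapper() sets price = 20.
Step 2: handler() uses nonlocal to reassign price = 20.
Step 3: result = 20

The answer is 20.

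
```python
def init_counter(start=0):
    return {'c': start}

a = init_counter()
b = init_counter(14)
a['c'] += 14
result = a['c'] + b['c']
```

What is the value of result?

Step 1: init_counter() returns a new dict each call (immutable default 0).
Step 2: a = {'c': 0}, b = {'c': 14}.
Step 3: a['c'] += 14 = 14. result = 14 + 14 = 28

The answer is 28.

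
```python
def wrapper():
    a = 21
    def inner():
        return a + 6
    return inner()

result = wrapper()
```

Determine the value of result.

Step 1: wrapper() defines a = 21.
Step 2: inner() reads a = 21 from enclosing scope, returns 21 + 6 = 27.
Step 3: result = 27

The answer is 27.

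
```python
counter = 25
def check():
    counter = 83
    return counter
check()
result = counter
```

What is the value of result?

Step 1: counter = 25 globally.
Step 2: check() creates a LOCAL counter = 83 (no global keyword!).
Step 3: The global counter is unchanged. result = 25

The answer is 25.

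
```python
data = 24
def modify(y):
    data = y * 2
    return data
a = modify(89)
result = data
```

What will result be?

Step 1: Global data = 24.
Step 2: modify(89) creates local data = 89 * 2 = 178.
Step 3: Global data unchanged because no global keyword. result = 24

The answer is 24.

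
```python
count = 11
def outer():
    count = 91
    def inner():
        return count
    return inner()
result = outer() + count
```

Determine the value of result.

Step 1: Global count = 11. outer() shadows with count = 91.
Step 2: inner() returns enclosing count = 91. outer() = 91.
Step 3: result = 91 + global count (11) = 102

The answer is 102.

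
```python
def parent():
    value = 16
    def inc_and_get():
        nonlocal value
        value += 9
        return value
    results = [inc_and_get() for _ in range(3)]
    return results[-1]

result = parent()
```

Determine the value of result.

Step 1: value = 16.
Step 2: Three calls to inc_and_get(), each adding 9.
Step 3: Last value = 16 + 9 * 3 = 43

The answer is 43.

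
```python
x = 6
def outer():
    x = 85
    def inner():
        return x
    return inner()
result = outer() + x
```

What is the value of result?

Step 1: Global x = 6. outer() shadows with x = 85.
Step 2: inner() returns enclosing x = 85. outer() = 85.
Step 3: result = 85 + global x (6) = 91

The answer is 91.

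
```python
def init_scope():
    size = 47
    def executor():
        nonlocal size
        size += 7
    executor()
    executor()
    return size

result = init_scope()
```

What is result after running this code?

Step 1: size starts at 47.
Step 2: executor() is called 2 times, each adding 7.
Step 3: size = 47 + 7 * 2 = 61

The answer is 61.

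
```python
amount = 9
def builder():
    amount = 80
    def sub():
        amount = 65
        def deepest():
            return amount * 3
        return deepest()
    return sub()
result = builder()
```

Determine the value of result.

Step 1: deepest() looks up amount through LEGB: not local, finds amount = 65 in enclosing sub().
Step 2: Returns 65 * 3 = 195.
Step 3: result = 195

The answer is 195.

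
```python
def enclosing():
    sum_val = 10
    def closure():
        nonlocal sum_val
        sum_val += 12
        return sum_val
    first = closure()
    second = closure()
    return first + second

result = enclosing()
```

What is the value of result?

Step 1: sum_val starts at 10.
Step 2: First call: sum_val = 10 + 12 = 22, returns 22.
Step 3: Second call: sum_val = 22 + 12 = 34, returns 34.
Step 4: result = 22 + 34 = 56

The answer is 56.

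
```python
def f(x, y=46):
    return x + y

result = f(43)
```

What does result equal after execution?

Step 1: f(43) uses default y = 46.
Step 2: Returns 43 + 46 = 89.
Step 3: result = 89

The answer is 89.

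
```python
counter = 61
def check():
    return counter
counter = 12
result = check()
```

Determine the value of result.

Step 1: counter is first set to 61, then reassigned to 12.
Step 2: check() is called after the reassignment, so it looks up the current global counter = 12.
Step 3: result = 12

The answer is 12.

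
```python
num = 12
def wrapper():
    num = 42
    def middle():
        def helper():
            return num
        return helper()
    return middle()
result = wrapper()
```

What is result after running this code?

Step 1: wrapper() defines num = 42. middle() and helper() have no local num.
Step 2: helper() checks local (none), enclosing middle() (none), enclosing wrapper() and finds num = 42.
Step 3: result = 42

The answer is 42.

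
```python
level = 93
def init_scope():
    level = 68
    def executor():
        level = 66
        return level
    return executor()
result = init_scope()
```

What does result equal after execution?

Step 1: Three scopes define level: global (93), init_scope (68), executor (66).
Step 2: executor() has its own local level = 66, which shadows both enclosing and global.
Step 3: result = 66 (local wins in LEGB)

The answer is 66.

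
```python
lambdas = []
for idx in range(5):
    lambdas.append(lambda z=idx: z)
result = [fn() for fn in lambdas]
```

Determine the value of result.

Step 1: Default arg z=idx captures idx at each iteration.
Step 2: Each lambda has its own default: 0, 1, ..., 4.
Step 3: result = [0, 1, 2, 3, 4]

The answer is [0, 1, 2, 3, 4].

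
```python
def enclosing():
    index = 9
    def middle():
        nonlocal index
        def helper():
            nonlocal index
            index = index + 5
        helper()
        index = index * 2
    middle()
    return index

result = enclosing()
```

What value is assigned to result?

Step 1: index = 9.
Step 2: helper() adds 5: index = 9 + 5 = 14.
Step 3: middle() doubles: index = 14 * 2 = 28.
Step 4: result = 28

The answer is 28.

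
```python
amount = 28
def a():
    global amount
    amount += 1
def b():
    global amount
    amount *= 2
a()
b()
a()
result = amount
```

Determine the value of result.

Step 1: amount = 28.
Step 2: a(): amount = 28 + 1 = 29.
Step 3: b(): amount = 29 * 2 = 58.
Step 4: a(): amount = 58 + 1 = 59

The answer is 59.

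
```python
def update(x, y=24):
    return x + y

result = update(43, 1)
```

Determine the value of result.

Step 1: update(43, 1) overrides default y with 1.
Step 2: Returns 43 + 1 = 44.
Step 3: result = 44

The answer is 44.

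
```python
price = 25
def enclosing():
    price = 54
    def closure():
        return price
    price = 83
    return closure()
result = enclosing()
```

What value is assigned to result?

Step 1: enclosing() sets price = 54, then later price = 83.
Step 2: closure() is called after price is reassigned to 83. Closures capture variables by reference, not by value.
Step 3: result = 83

The answer is 83.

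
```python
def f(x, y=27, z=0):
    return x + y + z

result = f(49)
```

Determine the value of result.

Step 1: f(49) uses defaults y = 27, z = 0.
Step 2: Returns 49 + 27 + 0 = 76.
Step 3: result = 76

The answer is 76.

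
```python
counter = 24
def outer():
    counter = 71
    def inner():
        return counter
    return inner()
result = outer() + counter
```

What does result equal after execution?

Step 1: Global counter = 24. outer() shadows with counter = 71.
Step 2: inner() returns enclosing counter = 71. outer() = 71.
Step 3: result = 71 + global counter (24) = 95

The answer is 95.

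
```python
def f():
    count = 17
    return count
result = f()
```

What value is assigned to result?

Step 1: f() defines count = 17 in its local scope.
Step 2: return count finds the local variable count = 17.
Step 3: result = 17

The answer is 17.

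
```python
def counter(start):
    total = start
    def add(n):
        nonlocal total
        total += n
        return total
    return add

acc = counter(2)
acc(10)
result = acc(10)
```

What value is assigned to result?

Step 1: counter(2) creates closure with total = 2.
Step 2: First acc(10): total = 2 + 10 = 12.
Step 3: Second acc(10): total = 12 + 10 = 22. result = 22

The answer is 22.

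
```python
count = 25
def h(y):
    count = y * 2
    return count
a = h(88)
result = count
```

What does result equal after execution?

Step 1: Global count = 25.
Step 2: h(88) creates local count = 88 * 2 = 176.
Step 3: Global count unchanged because no global keyword. result = 25

The answer is 25.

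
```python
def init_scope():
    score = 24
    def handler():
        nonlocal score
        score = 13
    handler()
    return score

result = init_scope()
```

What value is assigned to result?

Step 1: init_scope() sets score = 24.
Step 2: handler() uses nonlocal to reassign score = 13.
Step 3: result = 13

The answer is 13.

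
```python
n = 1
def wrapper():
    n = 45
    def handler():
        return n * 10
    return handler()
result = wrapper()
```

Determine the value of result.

Step 1: wrapper() shadows global n with n = 45.
Step 2: handler() finds n = 45 in enclosing scope, computes 45 * 10 = 450.
Step 3: result = 450

The answer is 450.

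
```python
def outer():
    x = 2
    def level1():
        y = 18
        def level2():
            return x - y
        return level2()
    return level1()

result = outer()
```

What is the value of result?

Step 1: x = 2 in outer. y = 18 in level1.
Step 2: level2() reads x = 2 and y = 18 from enclosing scopes.
Step 3: result = 2 - 18 = -16

The answer is -16.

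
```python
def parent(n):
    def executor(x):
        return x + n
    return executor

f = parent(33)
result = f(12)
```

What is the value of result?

Step 1: parent(33) creates a closure that captures n = 33.
Step 2: f(12) calls the closure with x = 12, returning 12 + 33 = 45.
Step 3: result = 45

The answer is 45.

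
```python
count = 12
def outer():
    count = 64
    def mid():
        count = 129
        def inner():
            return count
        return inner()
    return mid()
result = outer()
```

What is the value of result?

Step 1: Three levels of shadowing: global 12, outer 64, mid 129.
Step 2: inner() finds count = 129 in enclosing mid() scope.
Step 3: result = 129

The answer is 129.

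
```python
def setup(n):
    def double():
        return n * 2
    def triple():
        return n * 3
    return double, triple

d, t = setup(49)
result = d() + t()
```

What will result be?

Step 1: Both closures capture the same n = 49.
Step 2: d() = 49 * 2 = 98, t() = 49 * 3 = 147.
Step 3: result = 98 + 147 = 245

The answer is 245.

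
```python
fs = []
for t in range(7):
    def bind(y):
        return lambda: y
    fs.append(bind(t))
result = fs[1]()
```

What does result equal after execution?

Step 1: bind(t) creates a new scope capturing y = t at call time.
Step 2: fs[1] = bind(1), so its lambda captures y = 1.
Step 3: result = 1 (closure factory fixes late binding)

The answer is 1.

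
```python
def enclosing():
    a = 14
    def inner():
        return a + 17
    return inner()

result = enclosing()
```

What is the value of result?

Step 1: enclosing() defines a = 14.
Step 2: inner() reads a = 14 from enclosing scope, returns 14 + 17 = 31.
Step 3: result = 31

The answer is 31.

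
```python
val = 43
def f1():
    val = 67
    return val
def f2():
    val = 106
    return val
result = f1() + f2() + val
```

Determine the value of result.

Step 1: Each function shadows global val with its own local.
Step 2: f1() returns 67, f2() returns 106.
Step 3: Global val = 43 is unchanged. result = 67 + 106 + 43 = 216

The answer is 216.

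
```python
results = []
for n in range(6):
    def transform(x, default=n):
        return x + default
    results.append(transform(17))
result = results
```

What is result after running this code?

Step 1: Default argument default=n is evaluated at function definition time.
Step 2: Each iteration creates transform with default = current n value.
Step 3: transform(17) returns 17 + default. results = [17, 18, 19, 20, 21, 22]

The answer is [17, 18, 19, 20, 21, 22].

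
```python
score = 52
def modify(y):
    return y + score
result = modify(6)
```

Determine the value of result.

Step 1: score = 52 is defined globally.
Step 2: modify(6) uses parameter y = 6 and looks up score from global scope = 52.
Step 3: result = 6 + 52 = 58

The answer is 58.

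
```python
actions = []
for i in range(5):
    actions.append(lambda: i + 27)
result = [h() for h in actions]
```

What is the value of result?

Step 1: All lambdas capture i by reference. After the loop, i = 4.
Step 2: Each call returns 4 + 27 = 31.
Step 3: result = [31, 31, 31, 31, 31]

The answer is [31, 31, 31, 31, 31].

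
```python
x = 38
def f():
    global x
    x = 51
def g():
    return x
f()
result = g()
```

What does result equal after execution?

Step 1: x = 38.
Step 2: f() sets global x = 51.
Step 3: g() reads global x = 51. result = 51

The answer is 51.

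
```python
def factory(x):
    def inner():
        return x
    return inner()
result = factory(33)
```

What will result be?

Step 1: factory(33) binds parameter x = 33.
Step 2: inner() looks up x in enclosing scope and finds the parameter x = 33.
Step 3: result = 33

The answer is 33.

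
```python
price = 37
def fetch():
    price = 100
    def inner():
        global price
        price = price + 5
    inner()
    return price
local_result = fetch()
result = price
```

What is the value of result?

Step 1: Global price = 37. fetch() creates local price = 100.
Step 2: inner() declares global price and adds 5: global price = 37 + 5 = 42.
Step 3: fetch() returns its local price = 100 (unaffected by inner).
Step 4: result = global price = 42

The answer is 42.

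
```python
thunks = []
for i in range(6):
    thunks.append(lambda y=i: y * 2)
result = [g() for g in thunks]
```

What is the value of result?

Step 1: Default arg y=i captures i at each iteration.
Step 2: thunks[k] has y defaulting to k, returns k * 2.
Step 3: result = [0, 2, 4, 6, 8, 10]

The answer is [0, 2, 4, 6, 8, 10].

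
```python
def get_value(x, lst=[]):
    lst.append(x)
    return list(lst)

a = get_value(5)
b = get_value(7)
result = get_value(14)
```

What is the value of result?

Step 1: Default list is shared. list() creates copies for return values.
Step 2: Internal list grows: [5] -> [5, 7] -> [5, 7, 14].
Step 3: result = [5, 7, 14]

The answer is [5, 7, 14].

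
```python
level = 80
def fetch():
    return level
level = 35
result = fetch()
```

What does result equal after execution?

Step 1: level is first set to 80, then reassigned to 35.
Step 2: fetch() is called after the reassignment, so it looks up the current global level = 35.
Step 3: result = 35

The answer is 35.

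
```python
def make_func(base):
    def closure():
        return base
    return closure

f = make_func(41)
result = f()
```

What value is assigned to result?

Step 1: make_func(41) creates closure capturing base = 41.
Step 2: f() returns the captured base = 41.
Step 3: result = 41

The answer is 41.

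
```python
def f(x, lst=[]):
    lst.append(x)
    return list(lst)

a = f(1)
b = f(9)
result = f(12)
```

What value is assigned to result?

Step 1: Default list is shared. list() creates copies for return values.
Step 2: Internal list grows: [1] -> [1, 9] -> [1, 9, 12].
Step 3: result = [1, 9, 12]

The answer is [1, 9, 12].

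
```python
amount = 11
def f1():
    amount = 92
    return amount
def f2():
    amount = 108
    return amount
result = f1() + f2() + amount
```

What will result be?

Step 1: Each function shadows global amount with its own local.
Step 2: f1() returns 92, f2() returns 108.
Step 3: Global amount = 11 is unchanged. result = 92 + 108 + 11 = 211

The answer is 211.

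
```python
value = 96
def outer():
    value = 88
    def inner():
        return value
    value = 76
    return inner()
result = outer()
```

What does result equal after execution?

Step 1: outer() sets value = 88, then later value = 76.
Step 2: inner() is called after value is reassigned to 76. Closures capture variables by reference, not by value.
Step 3: result = 76

The answer is 76.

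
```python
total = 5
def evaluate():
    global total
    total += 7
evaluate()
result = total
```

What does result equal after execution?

Step 1: total = 5 globally.
Step 2: evaluate() modifies global total: total += 7 = 12.
Step 3: result = 12

The answer is 12.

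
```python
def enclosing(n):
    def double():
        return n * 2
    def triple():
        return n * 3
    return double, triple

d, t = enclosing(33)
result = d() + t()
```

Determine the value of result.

Step 1: Both closures capture the same n = 33.
Step 2: d() = 33 * 2 = 66, t() = 33 * 3 = 99.
Step 3: result = 66 + 99 = 165

The answer is 165.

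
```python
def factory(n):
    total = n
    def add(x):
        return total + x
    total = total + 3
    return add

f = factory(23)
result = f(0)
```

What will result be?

Step 1: factory(23) sets total = 23, then total = 23 + 3 = 26.
Step 2: Closures capture by reference, so add sees total = 26.
Step 3: f(0) returns 26 + 0 = 26

The answer is 26.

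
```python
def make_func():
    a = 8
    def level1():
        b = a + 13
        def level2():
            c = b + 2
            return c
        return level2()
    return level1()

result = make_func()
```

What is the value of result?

Step 1: a = 8. b = a + 13 = 21.
Step 2: c = b + 2 = 21 + 2 = 23.
Step 3: result = 23

The answer is 23.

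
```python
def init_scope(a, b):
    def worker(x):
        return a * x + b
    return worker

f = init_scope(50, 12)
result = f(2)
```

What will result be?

Step 1: init_scope(50, 12) captures a = 50, b = 12.
Step 2: f(2) computes 50 * 2 + 12 = 112.
Step 3: result = 112

The answer is 112.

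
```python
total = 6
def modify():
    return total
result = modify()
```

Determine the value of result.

Step 1: total = 6 is defined in the global scope.
Step 2: modify() looks up total. No local total exists, so Python checks the global scope via LEGB rule and finds total = 6.
Step 3: result = 6

The answer is 6.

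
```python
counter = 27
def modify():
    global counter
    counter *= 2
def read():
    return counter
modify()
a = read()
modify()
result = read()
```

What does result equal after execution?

Step 1: counter = 27.
Step 2: First modify(): counter = 27 * 2 = 54.
Step 3: Second modify(): counter = 54 * 2 = 108.
Step 4: read() returns 108

The answer is 108.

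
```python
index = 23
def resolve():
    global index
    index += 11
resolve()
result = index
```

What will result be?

Step 1: index = 23 globally.
Step 2: resolve() modifies global index: index += 11 = 34.
Step 3: result = 34

The answer is 34.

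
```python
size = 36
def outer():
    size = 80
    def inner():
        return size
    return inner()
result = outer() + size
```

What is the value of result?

Step 1: Global size = 36. outer() shadows with size = 80.
Step 2: inner() returns enclosing size = 80. outer() = 80.
Step 3: result = 80 + global size (36) = 116

The answer is 116.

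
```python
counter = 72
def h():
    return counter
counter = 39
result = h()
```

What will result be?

Step 1: counter is first set to 72, then reassigned to 39.
Step 2: h() is called after the reassignment, so it looks up the current global counter = 39.
Step 3: result = 39

The answer is 39.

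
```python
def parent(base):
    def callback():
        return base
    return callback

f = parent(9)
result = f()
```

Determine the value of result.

Step 1: parent(9) creates closure capturing base = 9.
Step 2: f() returns the captured base = 9.
Step 3: result = 9

The answer is 9.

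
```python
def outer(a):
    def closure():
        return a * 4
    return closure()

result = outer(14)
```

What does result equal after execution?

Step 1: outer(14) binds parameter a = 14.
Step 2: closure() accesses a = 14 from enclosing scope.
Step 3: result = 14 * 4 = 56

The answer is 56.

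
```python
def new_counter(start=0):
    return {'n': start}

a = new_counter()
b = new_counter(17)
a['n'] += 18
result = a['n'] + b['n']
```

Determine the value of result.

Step 1: new_counter() returns a new dict each call (immutable default 0).
Step 2: a = {'n': 0}, b = {'n': 17}.
Step 3: a['n'] += 18 = 18. result = 18 + 17 = 35

The answer is 35.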